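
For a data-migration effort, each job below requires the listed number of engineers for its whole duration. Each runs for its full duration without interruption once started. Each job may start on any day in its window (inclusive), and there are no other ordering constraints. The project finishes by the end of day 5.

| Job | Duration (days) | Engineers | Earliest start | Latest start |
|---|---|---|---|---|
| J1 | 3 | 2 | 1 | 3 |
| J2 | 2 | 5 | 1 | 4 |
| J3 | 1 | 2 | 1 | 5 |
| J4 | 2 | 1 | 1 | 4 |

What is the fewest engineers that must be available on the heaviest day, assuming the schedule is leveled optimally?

5

Early-start (J1@1, J2@1, J3@1, J4@1) gives peak 10: d1:10  d2:8  d3:2  d4:0  d5:0.
Shift J2→4.
Schedule J1@1, J2@4, J3@1, J4@1: d1:5  d2:3  d3:2  d4:5  d5:5 — peak 5.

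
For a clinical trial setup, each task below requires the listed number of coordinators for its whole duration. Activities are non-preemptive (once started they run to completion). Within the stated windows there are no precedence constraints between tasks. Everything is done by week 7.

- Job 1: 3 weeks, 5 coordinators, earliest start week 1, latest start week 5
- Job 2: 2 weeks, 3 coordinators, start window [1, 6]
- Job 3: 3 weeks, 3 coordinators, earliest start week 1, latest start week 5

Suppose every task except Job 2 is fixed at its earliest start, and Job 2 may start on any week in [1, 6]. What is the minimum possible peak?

Job 2@1: w1:11  w2:11  w3:8  w4:0  w5:0  w6:0  w7:0 → peak 11
Job 2@2: w1:8  w2:11  w3:11  w4:0  w5:0  w6:0  w7:0 → peak 11
Job 2@3: w1:8  w2:8  w3:11  w4:3  w5:0  w6:0  w7:0 → peak 11
Job 2@4: w1:8  w2:8  w3:8  w4:3  w5:3  w6:0  w7:0 → peak 8
Job 2@5: w1:8  w2:8  w3:8  w4:0  w5:3  w6:3  w7:0 → peak 8
Job 2@6: w1:8  w2:8  w3:8  w4:0  w5:0  w6:3  w7:3 → peak 8
Best is Job 2@4, peak 8.

8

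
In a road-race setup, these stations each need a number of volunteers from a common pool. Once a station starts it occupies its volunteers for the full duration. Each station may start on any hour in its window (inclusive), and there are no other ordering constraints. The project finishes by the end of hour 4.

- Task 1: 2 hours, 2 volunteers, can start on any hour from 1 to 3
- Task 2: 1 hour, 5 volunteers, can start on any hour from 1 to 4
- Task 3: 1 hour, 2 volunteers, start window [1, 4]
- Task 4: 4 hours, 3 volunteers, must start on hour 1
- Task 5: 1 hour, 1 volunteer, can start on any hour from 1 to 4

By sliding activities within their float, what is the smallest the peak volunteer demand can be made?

Early-start (Task 1@1, Task 2@1, Task 3@1, Task 4@1, Task 5@1) gives peak 13: h1:13  h2:5  h3:3  h4:3.
Shift Task 2→3.
Schedule Task 1@1, Task 2@3, Task 3@1, Task 4@1, Task 5@1: h1:8  h2:5  h3:8  h4:3 — peak 8.

8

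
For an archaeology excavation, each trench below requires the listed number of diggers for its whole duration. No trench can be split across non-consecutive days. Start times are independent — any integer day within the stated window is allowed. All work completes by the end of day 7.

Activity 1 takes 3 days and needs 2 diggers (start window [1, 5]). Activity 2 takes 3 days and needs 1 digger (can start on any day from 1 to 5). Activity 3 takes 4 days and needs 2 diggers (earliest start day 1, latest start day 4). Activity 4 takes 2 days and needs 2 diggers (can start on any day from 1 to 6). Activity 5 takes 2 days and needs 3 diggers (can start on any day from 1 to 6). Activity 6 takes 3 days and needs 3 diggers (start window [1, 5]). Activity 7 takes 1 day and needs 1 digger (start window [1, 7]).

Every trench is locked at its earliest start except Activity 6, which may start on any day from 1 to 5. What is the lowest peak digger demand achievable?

Activity 6@1: d1:14  d2:13  d3:8  d4:2  d5:0  d6:0  d7:0 → peak 14
Activity 6@2: d1:11  d2:13  d3:8  d4:5  d5:0  d6:0  d7:0 → peak 13
Activity 6@3: d1:11  d2:10  d3:8  d4:5  d5:3  d6:0  d7:0 → peak 11
Activity 6@4: d1:11  d2:10  d3:5  d4:5  d5:3  d6:3  d7:0 → peak 11
Activity 6@5: d1:11  d2:10  d3:5  d4:2  d5:3  d6:3  d7:3 → peak 11
Best is Activity 6@3, peak 11.

11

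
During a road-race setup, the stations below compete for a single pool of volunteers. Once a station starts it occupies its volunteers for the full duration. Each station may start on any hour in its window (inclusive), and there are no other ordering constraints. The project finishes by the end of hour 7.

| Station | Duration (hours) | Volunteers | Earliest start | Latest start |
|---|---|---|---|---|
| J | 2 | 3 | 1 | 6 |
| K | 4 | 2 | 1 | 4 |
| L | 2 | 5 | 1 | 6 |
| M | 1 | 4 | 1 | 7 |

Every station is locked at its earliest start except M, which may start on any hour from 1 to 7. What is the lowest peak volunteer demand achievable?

10

M@1: h1:14  h2:10  h3:2  h4:2  h5:0  h6:0  h7:0 → peak 14
M@2: h1:10  h2:14  h3:2  h4:2  h5:0  h6:0  h7:0 → peak 14
M@3: h1:10  h2:10  h3:6  h4:2  h5:0  h6:0  h7:0 → peak 10
M@4: h1:10  h2:10  h3:2  h4:6  h5:0  h6:0  h7:0 → peak 10
M@5: h1:10  h2:10  h3:2  h4:2  h5:4  h6:0  h7:0 → peak 10
M@6: h1:10  h2:10  h3:2  h4:2  h5:0  h6:4  h7:0 → peak 10
M@7: h1:10  h2:10  h3:2  h4:2  h5:0  h6:0  h7:4 → peak 10
Best is M@3, peak 10.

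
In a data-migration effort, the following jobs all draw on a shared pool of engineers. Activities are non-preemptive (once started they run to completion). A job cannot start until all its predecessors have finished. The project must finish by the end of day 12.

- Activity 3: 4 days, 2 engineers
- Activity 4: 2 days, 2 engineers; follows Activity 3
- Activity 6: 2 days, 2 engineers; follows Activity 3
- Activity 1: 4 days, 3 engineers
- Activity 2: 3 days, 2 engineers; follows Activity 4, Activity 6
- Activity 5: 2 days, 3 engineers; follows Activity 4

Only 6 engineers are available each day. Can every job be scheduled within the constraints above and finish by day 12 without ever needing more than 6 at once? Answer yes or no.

Schedule Activity 3@1, Activity 4@5, Activity 6@5, Activity 1@1, Activity 2@7, Activity 5@7: d1:5  d2:5  d3:5  d4:5  d5:4  d6:4  d7:5  d8:5  d9:2  d10:0  d11:0  d12:0 — peak 5 ≤ 6.

yes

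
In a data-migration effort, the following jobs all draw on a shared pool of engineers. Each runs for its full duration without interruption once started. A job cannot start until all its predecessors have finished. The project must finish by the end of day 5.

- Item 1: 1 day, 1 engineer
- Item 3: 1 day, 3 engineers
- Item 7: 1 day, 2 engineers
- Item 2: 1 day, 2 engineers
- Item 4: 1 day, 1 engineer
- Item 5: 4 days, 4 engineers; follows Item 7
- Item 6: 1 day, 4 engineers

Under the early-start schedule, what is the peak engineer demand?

Early-start schedule: Item 1@1, Item 3@1, Item 7@1, Item 2@1, Item 4@1, Item 5@2, Item 6@1.
Load per day: day 1: 13, day 2: 4, day 3: 4, day 4: 4, day 5: 4.
Peak is 13.

13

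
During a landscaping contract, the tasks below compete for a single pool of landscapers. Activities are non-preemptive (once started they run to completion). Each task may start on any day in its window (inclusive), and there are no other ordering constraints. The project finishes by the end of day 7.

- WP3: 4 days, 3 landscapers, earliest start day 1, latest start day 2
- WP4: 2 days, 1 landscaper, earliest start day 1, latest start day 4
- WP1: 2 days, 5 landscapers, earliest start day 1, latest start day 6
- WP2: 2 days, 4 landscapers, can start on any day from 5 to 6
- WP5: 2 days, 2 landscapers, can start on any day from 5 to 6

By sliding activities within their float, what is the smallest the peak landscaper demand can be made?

8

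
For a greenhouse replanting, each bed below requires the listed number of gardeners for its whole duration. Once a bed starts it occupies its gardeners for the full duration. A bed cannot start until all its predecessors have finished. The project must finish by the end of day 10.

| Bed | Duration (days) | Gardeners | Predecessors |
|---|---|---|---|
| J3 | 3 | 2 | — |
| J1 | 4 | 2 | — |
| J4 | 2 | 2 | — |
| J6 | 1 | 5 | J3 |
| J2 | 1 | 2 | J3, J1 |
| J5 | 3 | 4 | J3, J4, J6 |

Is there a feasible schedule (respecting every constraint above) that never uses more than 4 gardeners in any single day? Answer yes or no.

no

The minimum achievable peak is 5; 4 < 5, so no feasible schedule stays within the cap.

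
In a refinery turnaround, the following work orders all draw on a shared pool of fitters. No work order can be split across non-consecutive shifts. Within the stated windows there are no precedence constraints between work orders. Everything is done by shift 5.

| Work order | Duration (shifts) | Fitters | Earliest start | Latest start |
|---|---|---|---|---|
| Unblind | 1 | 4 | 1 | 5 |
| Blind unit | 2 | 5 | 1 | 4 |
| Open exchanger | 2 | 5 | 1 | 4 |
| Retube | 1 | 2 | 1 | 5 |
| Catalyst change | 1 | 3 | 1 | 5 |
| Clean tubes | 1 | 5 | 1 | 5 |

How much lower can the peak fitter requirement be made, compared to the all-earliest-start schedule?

Early-start peak: s1:24  s2:10  s3:0  s4:0  s5:0 ⇒ 24.
Leveled (Unblind@1, Blind unit@1, Open exchanger@3, Retube@2, Catalyst change@3, Clean tubes@5): s1:9  s2:7  s3:8  s4:5  s5:5 ⇒ 9.
Reduction 24 − 9 = 15.

15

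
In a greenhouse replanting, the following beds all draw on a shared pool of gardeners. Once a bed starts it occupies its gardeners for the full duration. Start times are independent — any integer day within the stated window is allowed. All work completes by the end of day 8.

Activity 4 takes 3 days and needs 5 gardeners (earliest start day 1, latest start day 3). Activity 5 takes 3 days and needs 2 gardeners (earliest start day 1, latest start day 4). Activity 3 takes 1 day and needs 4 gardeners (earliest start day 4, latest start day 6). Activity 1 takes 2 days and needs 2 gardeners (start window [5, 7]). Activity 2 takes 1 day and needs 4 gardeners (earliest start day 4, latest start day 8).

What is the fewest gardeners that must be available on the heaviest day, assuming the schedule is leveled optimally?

Early-start (Activity 4@1, Activity 5@1, Activity 3@4, Activity 1@5, Activity 2@4) gives peak 8: d1:7  d2:7  d3:7  d4:8  d5:2  d6:2  d7:0  d8:0.
Shift Activity 5→4, Activity 2→7.
Schedule Activity 4@1, Activity 5@4, Activity 3@4, Activity 1@5, Activity 2@7: d1:5  d2:5  d3:5  d4:6  d5:4  d6:4  d7:4  d8:0 — peak 6.

6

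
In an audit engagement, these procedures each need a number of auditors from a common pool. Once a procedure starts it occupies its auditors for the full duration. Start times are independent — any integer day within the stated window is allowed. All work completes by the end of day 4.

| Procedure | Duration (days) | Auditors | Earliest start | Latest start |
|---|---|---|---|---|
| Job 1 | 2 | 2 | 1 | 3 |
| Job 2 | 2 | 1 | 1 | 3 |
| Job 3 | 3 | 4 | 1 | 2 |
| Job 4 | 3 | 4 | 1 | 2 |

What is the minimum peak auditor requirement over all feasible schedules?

10

Early-start (Job 1@1, Job 2@1, Job 3@1, Job 4@1) gives peak 11: d1:11  d2:11  d3:8  d4:0.
Shift Job 2→3.
Schedule Job 1@1, Job 2@3, Job 3@1, Job 4@1: d1:10  d2:10  d3:9  d4:1 — peak 10.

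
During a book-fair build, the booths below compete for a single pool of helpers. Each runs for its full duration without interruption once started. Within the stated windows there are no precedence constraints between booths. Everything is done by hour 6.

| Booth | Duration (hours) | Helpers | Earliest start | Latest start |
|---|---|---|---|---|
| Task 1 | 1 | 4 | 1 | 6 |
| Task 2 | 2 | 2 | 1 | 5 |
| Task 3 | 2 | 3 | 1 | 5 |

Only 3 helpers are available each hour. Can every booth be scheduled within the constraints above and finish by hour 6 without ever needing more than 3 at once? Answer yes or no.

The minimum achievable peak is 4; 3 < 4, so no feasible schedule stays within the cap.

no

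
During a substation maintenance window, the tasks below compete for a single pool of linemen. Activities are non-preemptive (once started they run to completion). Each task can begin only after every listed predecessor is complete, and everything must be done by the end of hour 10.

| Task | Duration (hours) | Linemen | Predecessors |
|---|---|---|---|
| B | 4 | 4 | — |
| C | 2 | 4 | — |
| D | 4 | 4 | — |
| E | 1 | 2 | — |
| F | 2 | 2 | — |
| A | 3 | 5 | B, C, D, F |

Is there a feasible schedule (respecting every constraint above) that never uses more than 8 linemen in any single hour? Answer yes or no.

yes

Schedule B@1, C@1, D@3, E@5, F@5, A@7: h1:8  h2:8  h3:8  h4:8  h5:8  h6:6  h7:5  h8:5  h9:5  h10:0 — peak 8 ≤ 8.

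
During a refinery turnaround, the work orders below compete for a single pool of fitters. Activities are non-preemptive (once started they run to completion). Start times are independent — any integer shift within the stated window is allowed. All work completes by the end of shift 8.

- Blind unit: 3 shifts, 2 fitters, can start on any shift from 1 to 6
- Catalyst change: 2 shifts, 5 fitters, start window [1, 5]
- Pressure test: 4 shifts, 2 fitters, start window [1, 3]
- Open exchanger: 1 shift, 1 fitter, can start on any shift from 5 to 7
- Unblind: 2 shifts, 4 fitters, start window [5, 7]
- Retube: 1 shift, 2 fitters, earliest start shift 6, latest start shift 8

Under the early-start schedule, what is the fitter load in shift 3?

At early start, shift 3 has: Blind unit, Pressure test.
Demand: 2 + 2 = 4.

4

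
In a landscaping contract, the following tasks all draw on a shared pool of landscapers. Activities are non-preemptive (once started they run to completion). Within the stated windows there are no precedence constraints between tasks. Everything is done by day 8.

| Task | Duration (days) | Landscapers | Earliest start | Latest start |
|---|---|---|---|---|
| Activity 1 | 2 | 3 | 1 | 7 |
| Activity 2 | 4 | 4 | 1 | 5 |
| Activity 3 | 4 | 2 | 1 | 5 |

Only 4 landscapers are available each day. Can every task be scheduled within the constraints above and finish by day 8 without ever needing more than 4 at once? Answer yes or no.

no

The minimum achievable peak is 5; 4 < 5, so no feasible schedule stays within the cap.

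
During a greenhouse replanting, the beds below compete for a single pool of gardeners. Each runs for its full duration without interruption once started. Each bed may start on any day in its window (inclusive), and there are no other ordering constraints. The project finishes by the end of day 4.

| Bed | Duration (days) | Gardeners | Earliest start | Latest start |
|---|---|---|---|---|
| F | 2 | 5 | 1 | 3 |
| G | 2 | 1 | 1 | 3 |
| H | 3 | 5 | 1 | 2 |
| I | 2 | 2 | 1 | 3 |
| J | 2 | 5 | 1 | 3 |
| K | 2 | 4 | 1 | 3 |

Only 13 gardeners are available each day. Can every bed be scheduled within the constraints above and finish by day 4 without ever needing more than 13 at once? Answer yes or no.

no

The minimum achievable peak is 14; 13 < 14, so no feasible schedule stays within the cap.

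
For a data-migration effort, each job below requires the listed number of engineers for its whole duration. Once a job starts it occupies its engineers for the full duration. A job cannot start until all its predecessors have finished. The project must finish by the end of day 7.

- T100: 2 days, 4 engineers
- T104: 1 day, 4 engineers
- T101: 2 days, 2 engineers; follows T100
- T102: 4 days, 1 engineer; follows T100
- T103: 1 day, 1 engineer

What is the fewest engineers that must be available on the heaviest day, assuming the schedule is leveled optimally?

Early-start (T100@1, T104@1, T101@3, T102@3, T103@1) gives peak 9: d1:9  d2:4  d3:3  d4:3  d5:1  d6:1  d7:0.
Shift T104→3, T101→4, T102→4, T103→4.
Schedule T100@1, T104@3, T101@4, T102@4, T103@4: d1:4  d2:4  d3:4  d4:4  d5:3  d6:1  d7:1 — peak 4.

4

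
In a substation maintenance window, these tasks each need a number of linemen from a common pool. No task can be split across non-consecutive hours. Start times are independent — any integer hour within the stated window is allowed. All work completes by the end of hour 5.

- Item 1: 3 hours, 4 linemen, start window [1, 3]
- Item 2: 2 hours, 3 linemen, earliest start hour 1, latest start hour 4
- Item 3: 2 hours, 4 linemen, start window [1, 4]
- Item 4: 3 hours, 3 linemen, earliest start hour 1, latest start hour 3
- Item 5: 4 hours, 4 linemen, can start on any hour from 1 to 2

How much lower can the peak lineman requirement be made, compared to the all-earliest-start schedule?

Early-start peak: h1:18  h2:18  h3:11  h4:4  h5:0 ⇒ 18.
Leveled (Item 1@1, Item 2@1, Item 3@4, Item 4@3, Item 5@1): h1:11  h2:11  h3:11  h4:11  h5:7 ⇒ 11.
Reduction 18 − 11 = 7.

7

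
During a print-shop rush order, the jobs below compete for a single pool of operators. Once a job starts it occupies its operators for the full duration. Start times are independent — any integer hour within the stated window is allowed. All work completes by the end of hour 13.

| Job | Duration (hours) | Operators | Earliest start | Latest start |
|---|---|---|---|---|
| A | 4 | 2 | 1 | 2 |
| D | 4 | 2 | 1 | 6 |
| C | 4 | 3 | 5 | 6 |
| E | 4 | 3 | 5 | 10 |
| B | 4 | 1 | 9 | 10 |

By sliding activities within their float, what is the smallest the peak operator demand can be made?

Early-start (A@1, D@1, C@5, E@5, B@9) gives peak 6: h1:4  h2:4  h3:4  h4:4  h5:6  h6:6  h7:6  h8:6  h9:1  h10:1  h11:1  h12:1  h13:0.
Shift E→9.
Schedule A@1, D@1, C@5, E@9, B@9: h1:4  h2:4  h3:4  h4:4  h5:3  h6:3  h7:3  h8:3  h9:4  h10:4  h11:4  h12:4  h13:0 — peak 4.
Total operator-hours = 44 over 13 hours ⇒ peak ≥ ⌈44/13⌉ = 4, so 4 is optimal.

4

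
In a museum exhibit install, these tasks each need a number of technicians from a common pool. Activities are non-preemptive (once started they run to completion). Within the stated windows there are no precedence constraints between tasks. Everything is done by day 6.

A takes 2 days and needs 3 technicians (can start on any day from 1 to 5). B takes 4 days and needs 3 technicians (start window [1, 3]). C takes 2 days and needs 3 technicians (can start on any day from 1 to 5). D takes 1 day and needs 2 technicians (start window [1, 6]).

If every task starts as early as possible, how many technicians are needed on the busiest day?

11

Early-start schedule: A@1, B@1, C@1, D@1.
Load per day: day 1: 11, day 2: 9, day 3: 3, day 4: 3, day 5: 0, day 6: 0.
Peak is 11.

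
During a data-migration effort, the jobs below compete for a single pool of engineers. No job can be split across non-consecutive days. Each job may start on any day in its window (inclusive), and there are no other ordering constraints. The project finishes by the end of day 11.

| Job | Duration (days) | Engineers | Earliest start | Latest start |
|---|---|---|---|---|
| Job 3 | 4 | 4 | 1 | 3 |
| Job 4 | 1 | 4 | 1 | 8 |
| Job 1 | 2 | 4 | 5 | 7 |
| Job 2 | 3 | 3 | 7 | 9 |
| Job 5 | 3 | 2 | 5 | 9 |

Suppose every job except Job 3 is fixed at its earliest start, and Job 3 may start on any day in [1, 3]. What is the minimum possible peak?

8

Job 3@1: d1:8  d2:4  d3:4  d4:4  d5:6  d6:6  d7:5  d8:3  d9:3  d10:0  d11:0 → peak 8
Job 3@2: d1:4  d2:4  d3:4  d4:4  d5:10  d6:6  d7:5  d8:3  d9:3  d10:0  d11:0 → peak 10
Job 3@3: d1:4  d2:0  d3:4  d4:4  d5:10  d6:10  d7:5  d8:3  d9:3  d10:0  d11:0 → peak 10
Best is Job 3@1, peak 8.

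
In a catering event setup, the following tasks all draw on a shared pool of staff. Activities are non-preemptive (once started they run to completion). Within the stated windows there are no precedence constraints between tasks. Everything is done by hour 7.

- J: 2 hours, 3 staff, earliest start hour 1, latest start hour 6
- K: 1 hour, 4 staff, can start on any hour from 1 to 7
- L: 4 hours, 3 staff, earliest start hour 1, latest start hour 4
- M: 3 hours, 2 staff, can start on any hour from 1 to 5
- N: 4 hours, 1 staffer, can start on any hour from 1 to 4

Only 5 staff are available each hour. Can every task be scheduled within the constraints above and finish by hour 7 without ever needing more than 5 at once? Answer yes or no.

yes

Schedule J@1, K@3, L@4, M@5, N@1: h1:4  h2:4  h3:5  h4:4  h5:5  h6:5  h7:5 — peak 5 ≤ 5.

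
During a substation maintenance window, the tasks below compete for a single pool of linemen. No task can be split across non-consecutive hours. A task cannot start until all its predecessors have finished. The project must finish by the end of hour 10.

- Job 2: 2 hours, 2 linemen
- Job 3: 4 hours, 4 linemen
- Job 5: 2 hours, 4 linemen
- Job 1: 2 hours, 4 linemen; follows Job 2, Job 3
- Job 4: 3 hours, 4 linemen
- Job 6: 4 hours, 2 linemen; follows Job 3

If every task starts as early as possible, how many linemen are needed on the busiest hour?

Early-start schedule: Job 2@1, Job 3@1, Job 5@1, Job 1@5, Job 4@1, Job 6@5.
Load per hour: hour 1: 14, hour 2: 14, hour 3: 8, hour 4: 4, hour 5: 6, hour 6: 6, hour 7: 2, hour 8: 2, hour 9: 0, hour 10: 0.
Peak is 14.

14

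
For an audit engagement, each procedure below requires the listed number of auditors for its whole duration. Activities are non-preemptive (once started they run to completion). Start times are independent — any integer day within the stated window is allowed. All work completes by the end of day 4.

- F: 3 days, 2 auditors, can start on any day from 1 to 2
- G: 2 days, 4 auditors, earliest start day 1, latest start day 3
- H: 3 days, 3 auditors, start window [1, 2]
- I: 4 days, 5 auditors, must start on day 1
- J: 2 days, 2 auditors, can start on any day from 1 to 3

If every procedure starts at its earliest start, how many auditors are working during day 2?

16

At early start, day 2 has: F, G, H, I, J.
Demand: 2 + 4 + 3 + 5 + 2 = 16.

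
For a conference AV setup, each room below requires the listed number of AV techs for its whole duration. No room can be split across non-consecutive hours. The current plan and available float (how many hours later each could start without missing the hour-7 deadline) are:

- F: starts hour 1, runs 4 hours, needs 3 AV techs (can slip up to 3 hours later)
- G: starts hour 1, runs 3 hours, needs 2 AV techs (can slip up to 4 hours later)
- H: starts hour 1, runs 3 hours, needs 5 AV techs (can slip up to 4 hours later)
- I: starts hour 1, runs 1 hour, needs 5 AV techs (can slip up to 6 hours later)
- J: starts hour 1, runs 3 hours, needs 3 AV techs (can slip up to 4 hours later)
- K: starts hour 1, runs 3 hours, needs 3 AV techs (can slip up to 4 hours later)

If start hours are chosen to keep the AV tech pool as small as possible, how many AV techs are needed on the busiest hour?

Early-start (F@1, G@1, H@1, I@1, J@1, K@1) gives peak 21: h1:21  h2:16  h3:16  h4:3  h5:0  h6:0  h7:0.
Shift H→4, I→7, K→5.
Schedule F@1, G@1, H@4, I@7, J@1, K@5: h1:8  h2:8  h3:8  h4:8  h5:8  h6:8  h7:8 — peak 8.
Total AV tech-hours = 56 over 7 hours ⇒ peak ≥ ⌈56/7⌉ = 8, so 8 is optimal.

8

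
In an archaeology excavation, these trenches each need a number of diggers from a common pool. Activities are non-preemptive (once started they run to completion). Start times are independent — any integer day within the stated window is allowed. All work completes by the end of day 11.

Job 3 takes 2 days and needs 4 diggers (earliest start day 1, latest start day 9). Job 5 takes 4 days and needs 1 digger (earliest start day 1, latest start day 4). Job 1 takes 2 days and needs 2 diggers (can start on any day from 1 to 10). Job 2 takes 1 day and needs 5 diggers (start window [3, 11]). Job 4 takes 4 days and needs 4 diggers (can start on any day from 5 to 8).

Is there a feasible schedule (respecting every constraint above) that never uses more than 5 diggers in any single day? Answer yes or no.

yes

Schedule Job 3@1, Job 5@1, Job 1@3, Job 2@5, Job 4@6: d1:5  d2:5  d3:3  d4:3  d5:5  d6:4  d7:4  d8:4  d9:4  d10:0  d11:0 — peak 5 ≤ 5.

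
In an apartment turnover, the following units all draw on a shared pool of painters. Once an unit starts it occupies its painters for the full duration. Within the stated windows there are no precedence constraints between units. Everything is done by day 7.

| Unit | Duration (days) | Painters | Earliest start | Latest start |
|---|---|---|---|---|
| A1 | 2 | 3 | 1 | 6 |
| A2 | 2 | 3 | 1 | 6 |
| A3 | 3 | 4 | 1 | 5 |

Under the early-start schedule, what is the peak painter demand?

Early-start schedule: A1@1, A2@1, A3@1.
Load per day: day 1: 10, day 2: 10, day 3: 4, day 4: 0, day 5: 0, day 6: 0, day 7: 0.
Peak is 10.

10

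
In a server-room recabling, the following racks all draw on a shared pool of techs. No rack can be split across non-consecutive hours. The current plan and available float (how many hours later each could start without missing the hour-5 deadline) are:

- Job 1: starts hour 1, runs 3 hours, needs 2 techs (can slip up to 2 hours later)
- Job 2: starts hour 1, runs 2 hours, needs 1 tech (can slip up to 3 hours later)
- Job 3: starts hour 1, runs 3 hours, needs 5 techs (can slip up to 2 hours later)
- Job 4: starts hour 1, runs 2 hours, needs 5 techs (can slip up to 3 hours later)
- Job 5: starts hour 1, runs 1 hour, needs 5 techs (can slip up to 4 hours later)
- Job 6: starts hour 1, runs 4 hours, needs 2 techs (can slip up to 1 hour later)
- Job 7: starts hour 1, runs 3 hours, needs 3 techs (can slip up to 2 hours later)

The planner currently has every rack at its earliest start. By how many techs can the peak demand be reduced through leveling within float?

Early-start peak: h1:23  h2:18  h3:12  h4:2  h5:0 ⇒ 23.
Leveled (Job 1@1, Job 2@1, Job 3@3, Job 4@4, Job 5@1, Job 6@2, Job 7@1): h1:11  h2:8  h3:12  h4:12  h5:12 ⇒ 12.
Reduction 23 − 12 = 11.

11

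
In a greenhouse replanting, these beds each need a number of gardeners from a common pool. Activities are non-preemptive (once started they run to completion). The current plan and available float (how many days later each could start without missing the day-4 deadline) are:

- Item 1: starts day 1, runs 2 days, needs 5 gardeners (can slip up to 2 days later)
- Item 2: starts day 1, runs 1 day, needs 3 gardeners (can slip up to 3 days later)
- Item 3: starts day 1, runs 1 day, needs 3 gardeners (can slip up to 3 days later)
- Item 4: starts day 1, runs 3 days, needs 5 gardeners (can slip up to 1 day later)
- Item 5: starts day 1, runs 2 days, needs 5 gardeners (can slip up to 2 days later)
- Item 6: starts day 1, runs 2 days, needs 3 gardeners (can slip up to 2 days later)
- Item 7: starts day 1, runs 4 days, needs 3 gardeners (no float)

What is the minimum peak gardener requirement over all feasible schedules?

Early-start (Item 1@1, Item 2@1, Item 3@1, Item 4@1, Item 5@1, Item 6@1, Item 7@1) gives peak 27: d1:27  d2:21  d3:8  d4:3.
Shift Item 4→2, Item 5→3, Item 6→2.
Schedule Item 1@1, Item 2@1, Item 3@1, Item 4@2, Item 5@3, Item 6@2, Item 7@1: d1:14  d2:16  d3:16  d4:13 — peak 16.

16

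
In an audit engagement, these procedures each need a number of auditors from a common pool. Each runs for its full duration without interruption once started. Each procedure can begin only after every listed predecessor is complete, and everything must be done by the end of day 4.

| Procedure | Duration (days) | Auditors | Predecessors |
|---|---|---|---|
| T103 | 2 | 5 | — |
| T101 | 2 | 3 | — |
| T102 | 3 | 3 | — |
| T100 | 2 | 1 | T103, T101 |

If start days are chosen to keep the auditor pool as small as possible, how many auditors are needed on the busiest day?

11

Schedule T103@1, T101@1, T102@1, T100@3: d1:11  d2:11  d3:4  d4:1 — peak 11.
No arrangement of the 2 feasible schedules does better.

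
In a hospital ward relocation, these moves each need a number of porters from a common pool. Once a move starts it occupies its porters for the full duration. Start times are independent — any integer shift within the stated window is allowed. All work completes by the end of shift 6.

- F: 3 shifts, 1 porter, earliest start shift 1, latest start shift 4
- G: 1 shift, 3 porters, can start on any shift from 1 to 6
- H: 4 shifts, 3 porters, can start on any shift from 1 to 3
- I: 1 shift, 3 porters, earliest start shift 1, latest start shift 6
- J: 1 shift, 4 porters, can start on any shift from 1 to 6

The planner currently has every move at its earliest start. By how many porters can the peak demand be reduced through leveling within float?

8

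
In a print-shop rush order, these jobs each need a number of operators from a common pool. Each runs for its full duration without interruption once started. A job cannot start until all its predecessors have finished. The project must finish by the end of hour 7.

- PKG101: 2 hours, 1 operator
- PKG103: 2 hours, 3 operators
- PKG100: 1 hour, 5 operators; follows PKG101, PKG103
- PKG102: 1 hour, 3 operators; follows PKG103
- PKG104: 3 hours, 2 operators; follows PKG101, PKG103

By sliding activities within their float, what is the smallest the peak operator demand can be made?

Early-start (PKG101@1, PKG103@1, PKG100@3, PKG102@3, PKG104@3) gives peak 10: h1:4  h2:4  h3:10  h4:2  h5:2  h6:0  h7:0.
Shift PKG102→4, PKG104→4.
Schedule PKG101@1, PKG103@1, PKG100@3, PKG102@4, PKG104@4: h1:4  h2:4  h3:5  h4:5  h5:2  h6:2  h7:0 — peak 5.

5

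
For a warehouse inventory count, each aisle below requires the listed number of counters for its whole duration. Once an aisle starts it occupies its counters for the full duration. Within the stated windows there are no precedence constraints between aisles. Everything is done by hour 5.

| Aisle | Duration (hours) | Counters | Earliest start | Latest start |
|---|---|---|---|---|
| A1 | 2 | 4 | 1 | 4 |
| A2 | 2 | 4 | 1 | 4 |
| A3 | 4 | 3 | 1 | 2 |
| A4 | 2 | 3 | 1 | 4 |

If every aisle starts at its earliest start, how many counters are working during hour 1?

14

At early start, hour 1 has: A1, A2, A3, A4.
Demand: 4 + 4 + 3 + 3 = 14.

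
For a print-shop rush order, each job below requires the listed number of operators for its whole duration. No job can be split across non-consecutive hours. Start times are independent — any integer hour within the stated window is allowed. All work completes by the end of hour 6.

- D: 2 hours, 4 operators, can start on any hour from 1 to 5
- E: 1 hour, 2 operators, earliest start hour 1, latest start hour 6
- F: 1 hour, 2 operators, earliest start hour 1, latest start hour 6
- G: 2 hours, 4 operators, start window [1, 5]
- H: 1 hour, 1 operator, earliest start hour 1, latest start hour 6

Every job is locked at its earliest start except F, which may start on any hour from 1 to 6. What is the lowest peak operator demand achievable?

11

F@1: h1:13  h2:8  h3:0  h4:0  h5:0  h6:0 → peak 13
F@2: h1:11  h2:10  h3:0  h4:0  h5:0  h6:0 → peak 11
F@3: h1:11  h2:8  h3:2  h4:0  h5:0  h6:0 → peak 11
F@4: h1:11  h2:8  h3:0  h4:2  h5:0  h6:0 → peak 11
F@5: h1:11  h2:8  h3:0  h4:0  h5:2  h6:0 → peak 11
F@6: h1:11  h2:8  h3:0  h4:0  h5:0  h6:2 → peak 11
Best is F@2, peak 11.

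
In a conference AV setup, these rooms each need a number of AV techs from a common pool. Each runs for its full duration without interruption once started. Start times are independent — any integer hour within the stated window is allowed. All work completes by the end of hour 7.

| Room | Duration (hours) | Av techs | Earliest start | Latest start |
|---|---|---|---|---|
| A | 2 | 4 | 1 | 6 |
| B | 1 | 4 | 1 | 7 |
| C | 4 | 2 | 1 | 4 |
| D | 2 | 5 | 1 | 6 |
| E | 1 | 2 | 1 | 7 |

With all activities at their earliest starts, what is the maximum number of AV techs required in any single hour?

17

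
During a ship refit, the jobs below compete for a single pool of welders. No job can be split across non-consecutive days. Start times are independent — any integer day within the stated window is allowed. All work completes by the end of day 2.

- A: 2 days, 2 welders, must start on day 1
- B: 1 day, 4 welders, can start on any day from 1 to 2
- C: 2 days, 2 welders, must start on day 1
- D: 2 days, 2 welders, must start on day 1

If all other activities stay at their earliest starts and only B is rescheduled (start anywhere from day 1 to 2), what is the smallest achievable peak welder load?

10

B@1: d1:10  d2:6 → peak 10
B@2: d1:6  d2:10 → peak 10
Best is B@1, peak 10.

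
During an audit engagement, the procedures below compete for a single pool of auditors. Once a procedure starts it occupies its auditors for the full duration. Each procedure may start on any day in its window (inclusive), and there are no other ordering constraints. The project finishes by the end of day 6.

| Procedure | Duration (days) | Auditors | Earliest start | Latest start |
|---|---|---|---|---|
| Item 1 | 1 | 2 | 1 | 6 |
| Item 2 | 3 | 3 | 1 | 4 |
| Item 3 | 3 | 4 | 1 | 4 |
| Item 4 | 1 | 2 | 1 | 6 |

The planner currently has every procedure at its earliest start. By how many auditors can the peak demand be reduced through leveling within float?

Early-start peak: d1:11  d2:7  d3:7  d4:0  d5:0  d6:0 ⇒ 11.
Leveled (Item 1@1, Item 2@1, Item 3@4, Item 4@2): d1:5  d2:5  d3:3  d4:4  d5:4  d6:4 ⇒ 5.
Reduction 11 − 5 = 6.

6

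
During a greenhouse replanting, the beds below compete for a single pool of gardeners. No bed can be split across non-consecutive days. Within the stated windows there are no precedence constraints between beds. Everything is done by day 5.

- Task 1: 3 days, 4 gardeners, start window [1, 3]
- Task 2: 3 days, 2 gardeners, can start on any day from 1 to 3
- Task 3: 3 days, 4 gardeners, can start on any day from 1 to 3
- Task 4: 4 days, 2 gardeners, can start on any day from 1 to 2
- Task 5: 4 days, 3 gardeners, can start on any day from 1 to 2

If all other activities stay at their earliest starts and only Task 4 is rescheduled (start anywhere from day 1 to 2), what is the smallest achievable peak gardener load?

Task 4@1: d1:15  d2:15  d3:15  d4:5  d5:0 → peak 15
Task 4@2: d1:13  d2:15  d3:15  d4:5  d5:2 → peak 15
Best is Task 4@1, peak 15.

15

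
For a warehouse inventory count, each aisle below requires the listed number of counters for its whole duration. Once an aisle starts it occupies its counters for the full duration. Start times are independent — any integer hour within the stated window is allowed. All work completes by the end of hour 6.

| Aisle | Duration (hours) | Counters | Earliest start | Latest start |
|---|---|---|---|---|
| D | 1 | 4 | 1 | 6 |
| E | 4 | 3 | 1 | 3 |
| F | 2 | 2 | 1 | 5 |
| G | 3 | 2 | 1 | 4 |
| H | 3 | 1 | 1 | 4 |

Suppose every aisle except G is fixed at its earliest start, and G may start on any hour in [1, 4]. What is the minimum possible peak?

10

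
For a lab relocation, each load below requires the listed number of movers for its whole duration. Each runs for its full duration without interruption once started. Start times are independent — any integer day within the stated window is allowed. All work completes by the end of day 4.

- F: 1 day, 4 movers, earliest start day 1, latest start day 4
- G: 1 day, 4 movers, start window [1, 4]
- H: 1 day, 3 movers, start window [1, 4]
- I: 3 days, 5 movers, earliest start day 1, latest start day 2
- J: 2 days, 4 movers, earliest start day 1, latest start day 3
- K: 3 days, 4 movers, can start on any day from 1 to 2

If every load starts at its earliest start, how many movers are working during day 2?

13

At early start, day 2 has: I, J, K.
Demand: 5 + 4 + 4 = 13.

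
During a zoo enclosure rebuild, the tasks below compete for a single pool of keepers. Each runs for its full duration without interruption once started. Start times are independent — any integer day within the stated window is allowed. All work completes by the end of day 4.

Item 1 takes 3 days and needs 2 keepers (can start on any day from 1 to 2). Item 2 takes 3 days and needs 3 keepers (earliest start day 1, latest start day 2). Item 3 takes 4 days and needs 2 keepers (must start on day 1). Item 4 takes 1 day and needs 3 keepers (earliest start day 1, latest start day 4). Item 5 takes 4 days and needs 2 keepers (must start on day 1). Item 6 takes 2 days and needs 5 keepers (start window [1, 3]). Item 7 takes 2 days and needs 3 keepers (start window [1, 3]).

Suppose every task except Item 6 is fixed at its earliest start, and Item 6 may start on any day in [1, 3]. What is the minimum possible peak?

15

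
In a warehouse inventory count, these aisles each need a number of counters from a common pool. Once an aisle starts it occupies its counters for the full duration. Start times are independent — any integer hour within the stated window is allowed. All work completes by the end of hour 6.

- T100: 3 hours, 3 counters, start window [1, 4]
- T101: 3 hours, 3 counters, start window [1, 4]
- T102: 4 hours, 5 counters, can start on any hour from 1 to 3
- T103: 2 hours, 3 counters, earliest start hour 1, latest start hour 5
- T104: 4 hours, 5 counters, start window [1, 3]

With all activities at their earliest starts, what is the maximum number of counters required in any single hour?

19

Early-start schedule: T100@1, T101@1, T102@1, T103@1, T104@1.
Load per hour: hour 1: 19, hour 2: 19, hour 3: 16, hour 4: 10, hour 5: 0, hour 6: 0.
Peak is 19.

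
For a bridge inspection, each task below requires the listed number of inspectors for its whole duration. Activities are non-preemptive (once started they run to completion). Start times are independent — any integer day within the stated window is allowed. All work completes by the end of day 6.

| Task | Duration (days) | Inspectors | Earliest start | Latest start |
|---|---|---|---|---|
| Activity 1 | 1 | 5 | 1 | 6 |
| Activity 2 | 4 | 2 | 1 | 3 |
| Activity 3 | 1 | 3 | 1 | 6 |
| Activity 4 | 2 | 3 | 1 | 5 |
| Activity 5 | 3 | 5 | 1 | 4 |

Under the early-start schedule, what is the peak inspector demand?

18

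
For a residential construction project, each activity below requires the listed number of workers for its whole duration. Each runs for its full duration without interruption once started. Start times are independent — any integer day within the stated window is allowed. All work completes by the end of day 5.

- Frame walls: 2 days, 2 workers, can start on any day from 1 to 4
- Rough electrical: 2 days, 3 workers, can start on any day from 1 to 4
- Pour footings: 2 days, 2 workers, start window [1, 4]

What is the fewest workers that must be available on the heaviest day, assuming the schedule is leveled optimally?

4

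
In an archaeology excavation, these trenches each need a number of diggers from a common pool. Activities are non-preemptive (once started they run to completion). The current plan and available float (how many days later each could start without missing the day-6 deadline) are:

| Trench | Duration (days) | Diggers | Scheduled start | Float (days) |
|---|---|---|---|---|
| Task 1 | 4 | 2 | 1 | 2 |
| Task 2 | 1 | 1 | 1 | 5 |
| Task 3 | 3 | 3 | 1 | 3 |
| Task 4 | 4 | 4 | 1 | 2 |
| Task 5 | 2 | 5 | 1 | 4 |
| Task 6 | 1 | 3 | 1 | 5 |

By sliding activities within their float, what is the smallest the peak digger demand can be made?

Early-start (Task 1@1, Task 2@1, Task 3@1, Task 4@1, Task 5@1, Task 6@1) gives peak 18: d1:18  d2:14  d3:9  d4:6  d5:0  d6:0.
Shift Task 4→2, Task 5→5.
Schedule Task 1@1, Task 2@1, Task 3@1, Task 4@2, Task 5@5, Task 6@1: d1:9  d2:9  d3:9  d4:6  d5:9  d6:5 — peak 9.

9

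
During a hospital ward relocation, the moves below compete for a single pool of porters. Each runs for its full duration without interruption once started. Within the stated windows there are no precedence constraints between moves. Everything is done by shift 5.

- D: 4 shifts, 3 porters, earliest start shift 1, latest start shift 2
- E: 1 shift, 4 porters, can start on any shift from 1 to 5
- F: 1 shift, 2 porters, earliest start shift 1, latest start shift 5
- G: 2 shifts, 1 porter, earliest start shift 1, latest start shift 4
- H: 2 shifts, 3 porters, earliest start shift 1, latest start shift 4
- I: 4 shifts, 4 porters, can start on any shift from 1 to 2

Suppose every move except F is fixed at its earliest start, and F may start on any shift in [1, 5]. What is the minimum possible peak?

15

F@1: s1:17  s2:11  s3:7  s4:7  s5:0 → peak 17
F@2: s1:15  s2:13  s3:7  s4:7  s5:0 → peak 15
F@3: s1:15  s2:11  s3:9  s4:7  s5:0 → peak 15
F@4: s1:15  s2:11  s3:7  s4:9  s5:0 → peak 15
F@5: s1:15  s2:11  s3:7  s4:7  s5:2 → peak 15
Best is F@2, peak 15.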